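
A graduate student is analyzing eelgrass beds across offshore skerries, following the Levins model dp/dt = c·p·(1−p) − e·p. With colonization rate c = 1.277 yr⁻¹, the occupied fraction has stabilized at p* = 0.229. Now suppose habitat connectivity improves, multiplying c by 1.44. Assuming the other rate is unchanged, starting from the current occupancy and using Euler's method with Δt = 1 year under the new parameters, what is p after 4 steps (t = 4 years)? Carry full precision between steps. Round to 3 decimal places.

0.462

Balance c(1−p*) = e gives e = 1.277×(1 − 0.22900) = 0.98457.
Starting from p₀ = 0.22900; update p ← p + (dp/dt)·Δt with the new parameters.
p: 0.22900 → 0.32820  (Δp = +0.09920)
p: 0.32820 → 0.41051  (Δp = +0.08231)
p: 0.41051 → 0.45133  (Δp = +0.04082)
p: 0.45133 → 0.46233  (Δp = +0.01100)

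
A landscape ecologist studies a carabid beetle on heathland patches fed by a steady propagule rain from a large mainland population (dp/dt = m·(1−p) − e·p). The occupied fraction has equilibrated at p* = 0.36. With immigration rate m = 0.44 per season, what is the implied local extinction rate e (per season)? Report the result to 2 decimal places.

At equilibrium m(1−p*) = e·p*, so e = m(1−p*)/p*.
e = 0.44 × 0.6400 / 0.36 = 0.7822.

0.78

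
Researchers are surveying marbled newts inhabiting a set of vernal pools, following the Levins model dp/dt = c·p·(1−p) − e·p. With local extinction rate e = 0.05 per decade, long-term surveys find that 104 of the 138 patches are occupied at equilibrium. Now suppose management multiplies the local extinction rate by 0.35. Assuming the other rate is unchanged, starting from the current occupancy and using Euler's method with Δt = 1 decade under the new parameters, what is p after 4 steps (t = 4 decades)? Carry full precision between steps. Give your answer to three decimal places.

Observed p* = 104/138 = 0.75362.
Balance c(1−p*) = e gives c = e/(1 − 0.75362) = 0.05/0.24638 = 0.20294.
Starting from p₀ = 0.75362; update p ← p + (dp/dt)·Δt with the new parameters.
  1  |  dp/dt·Δt = +0.024493  |  p_1 = 0.778116
  2  |  dp/dt·Δt = +0.021421  |  p_2 = 0.799537
  3  |  dp/dt·Δt = +0.018535  |  p_3 = 0.818072
  4  |  dp/dt·Δt = +0.015888  |  p_4 = 0.833960

0.834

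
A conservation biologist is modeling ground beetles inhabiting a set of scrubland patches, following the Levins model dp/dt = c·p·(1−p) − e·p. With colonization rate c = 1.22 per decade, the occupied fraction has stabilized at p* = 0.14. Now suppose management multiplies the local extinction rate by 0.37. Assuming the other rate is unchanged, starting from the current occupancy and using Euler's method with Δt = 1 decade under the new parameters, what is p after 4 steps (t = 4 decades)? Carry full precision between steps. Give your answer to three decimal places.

Balance c(1−p*) = e gives e = 1.22×(1 − 0.14000) = 1.04920.
Starting from p₀ = 0.14000; update p ← p + (dp/dt)·Δt with the new parameters.
t = 1: p = 0.14000 + (+0.09254) = 0.23254
t = 2: p = 0.23254 + (+0.12745) = 0.35999
t = 3: p = 0.35999 + (+0.14133) = 0.50133
t = 4: p = 0.50133 + (+0.11038) = 0.61171

0.612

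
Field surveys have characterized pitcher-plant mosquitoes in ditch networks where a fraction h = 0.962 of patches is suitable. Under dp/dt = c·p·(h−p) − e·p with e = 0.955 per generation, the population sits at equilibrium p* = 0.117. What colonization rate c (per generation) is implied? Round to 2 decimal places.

1.13

At equilibrium c(h−p*) = e, so c = e/(h−p*).
c = 0.955/(0.962 − 0.117) = 0.955/0.8450 = 1.1302.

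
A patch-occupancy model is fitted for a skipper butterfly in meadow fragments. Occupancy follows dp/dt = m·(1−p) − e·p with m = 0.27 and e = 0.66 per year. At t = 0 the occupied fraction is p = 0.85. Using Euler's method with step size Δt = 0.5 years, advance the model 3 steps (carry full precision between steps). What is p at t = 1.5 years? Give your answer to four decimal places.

0.3760

Update rule: p ← p + [m·(1−p) − e·p]·Δt with Δt = 0.5.
step 1: Δp = -0.26025, p = 0.58975
step 2: Δp = -0.13923, p = 0.45052
step 3: Δp = -0.07449, p = 0.37603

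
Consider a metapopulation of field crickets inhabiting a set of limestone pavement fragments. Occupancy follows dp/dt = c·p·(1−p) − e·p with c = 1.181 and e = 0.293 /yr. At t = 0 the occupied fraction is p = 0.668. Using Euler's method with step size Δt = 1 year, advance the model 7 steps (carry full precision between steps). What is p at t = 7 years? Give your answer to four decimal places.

Update rule: p ← p + [c·p·(1−p) − e·p]·Δt with Δt = 1.
  1  |  dp/dt·Δt = +0.066193  |  p_1 = 0.734193
  2  |  dp/dt·Δt = +0.015358  |  p_2 = 0.749551
  3  |  dp/dt·Δt = +0.002084  |  p_3 = 0.751635
  4  |  dp/dt·Δt = +0.000240  |  p_4 = 0.751875
  5  |  dp/dt·Δt = +0.000027  |  p_5 = 0.751902
  6  |  dp/dt·Δt = +0.000003  |  p_6 = 0.751905
  7  |  dp/dt·Δt = +0.000000  |  p_7 = 0.751905

0.7519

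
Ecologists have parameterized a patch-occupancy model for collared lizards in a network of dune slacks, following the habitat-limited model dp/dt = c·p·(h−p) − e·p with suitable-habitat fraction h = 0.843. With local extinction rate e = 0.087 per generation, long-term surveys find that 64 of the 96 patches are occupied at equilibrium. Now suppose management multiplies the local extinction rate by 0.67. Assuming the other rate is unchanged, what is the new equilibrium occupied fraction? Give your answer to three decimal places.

0.725

Observed p* = 64/96 = 0.66667.
Balance c(h−p*) = e gives c = e/(0.843 − 0.66667) = 0.087/0.17633 = 0.49339.
New p* = 0.843 − e/c = 0.843 − 0.05829/0.49339 = 0.72486.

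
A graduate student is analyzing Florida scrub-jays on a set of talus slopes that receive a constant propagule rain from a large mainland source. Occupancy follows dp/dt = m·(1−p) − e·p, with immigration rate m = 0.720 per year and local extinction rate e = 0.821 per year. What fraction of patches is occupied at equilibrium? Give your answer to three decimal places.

Setting dp/dt = 0: m − m·p* = e·p*, so m = (m+e)·p*.
p* = m/(m+e) = 0.720/(0.720+0.821) = 0.720/1.5410 = 0.4672.

0.467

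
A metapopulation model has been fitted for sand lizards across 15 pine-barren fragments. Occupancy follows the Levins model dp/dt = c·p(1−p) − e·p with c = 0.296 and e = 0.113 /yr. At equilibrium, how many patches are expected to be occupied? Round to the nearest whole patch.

9

p* = 1 − e/c = 1 − 0.113/0.296 = 0.6182.
Expected occupied patches = N × p* = 15 × 0.6182 = 9.27 ≈ 9.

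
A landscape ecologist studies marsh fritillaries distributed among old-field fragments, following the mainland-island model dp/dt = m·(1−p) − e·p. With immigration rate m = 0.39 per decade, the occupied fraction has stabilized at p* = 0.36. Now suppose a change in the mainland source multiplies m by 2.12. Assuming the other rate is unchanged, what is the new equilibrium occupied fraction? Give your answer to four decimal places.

Balance m(1−p*) = e·p* gives e = m(1−p*)/p* = 0.39×0.64000/0.36000 = 0.69333.
New p* = m/(m+e) = 0.82680/(0.82680+0.69333) = 0.54390.

0.5439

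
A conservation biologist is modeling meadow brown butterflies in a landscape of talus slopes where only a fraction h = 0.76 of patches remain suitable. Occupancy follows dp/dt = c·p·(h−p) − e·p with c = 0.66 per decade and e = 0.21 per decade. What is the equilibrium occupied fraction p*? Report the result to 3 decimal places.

Setting dp/dt = 0 and dividing by p* gives c·(h−p*) = e.
So p* = h − e/c = 0.76 − 0.21/0.66 = 0.76 − 0.3182 = 0.4418.

0.442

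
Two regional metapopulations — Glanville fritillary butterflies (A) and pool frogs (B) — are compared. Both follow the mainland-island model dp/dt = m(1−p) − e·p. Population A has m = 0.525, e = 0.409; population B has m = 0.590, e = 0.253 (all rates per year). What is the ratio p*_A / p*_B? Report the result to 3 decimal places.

A: p*_A = m/(m+e) = 0.525/0.9340 = 0.5621.
B: p*_B = 0.590/0.8430 = 0.6999.
p*_A / p*_B = 0.5621/0.6999 = 0.8031.

0.803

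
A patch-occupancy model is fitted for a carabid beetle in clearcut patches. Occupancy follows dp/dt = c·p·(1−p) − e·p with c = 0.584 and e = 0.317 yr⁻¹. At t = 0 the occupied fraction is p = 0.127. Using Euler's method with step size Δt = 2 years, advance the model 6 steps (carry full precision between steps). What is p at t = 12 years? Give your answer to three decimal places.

Update rule: p ← p + [c·p·(1−p) − e·p]·Δt with Δt = 2.
t = 2: p = 0.12700 + (+0.04898) = 0.17598
t = 4: p = 0.17598 + (+0.05780) = 0.23378
t = 6: p = 0.23378 + (+0.06100) = 0.29478
t = 8: p = 0.29478 + (+0.05592) = 0.35070
t = 10: p = 0.35070 + (+0.04362) = 0.39432
t = 12: p = 0.39432 + (+0.02896) = 0.42328

0.423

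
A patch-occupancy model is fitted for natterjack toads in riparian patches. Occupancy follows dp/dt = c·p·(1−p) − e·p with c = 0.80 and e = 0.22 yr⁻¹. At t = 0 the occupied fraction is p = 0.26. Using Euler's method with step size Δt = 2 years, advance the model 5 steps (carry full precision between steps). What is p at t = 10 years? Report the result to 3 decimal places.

Update rule: p ← p + [c·p·(1−p) − e·p]·Δt with Δt = 2.
  1  |  dp/dt·Δt = +0.193440  |  p_1 = 0.453440
  2  |  dp/dt·Δt = +0.197018  |  p_2 = 0.650458
  3  |  dp/dt·Δt = +0.077578  |  p_3 = 0.728036
  4  |  dp/dt·Δt = -0.003537  |  p_4 = 0.724499
  5  |  dp/dt·Δt = +0.000580  |  p_5 = 0.725080

0.725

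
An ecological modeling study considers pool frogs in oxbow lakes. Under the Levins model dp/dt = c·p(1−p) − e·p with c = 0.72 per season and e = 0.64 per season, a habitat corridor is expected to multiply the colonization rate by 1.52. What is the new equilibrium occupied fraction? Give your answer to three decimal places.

0.415

Before: p* = 1 − 0.64/0.72 = 0.1111.
After the change, c = 1.0944, e = 0.64, so p* = 1 − 0.64/1.0944 = 0.4152.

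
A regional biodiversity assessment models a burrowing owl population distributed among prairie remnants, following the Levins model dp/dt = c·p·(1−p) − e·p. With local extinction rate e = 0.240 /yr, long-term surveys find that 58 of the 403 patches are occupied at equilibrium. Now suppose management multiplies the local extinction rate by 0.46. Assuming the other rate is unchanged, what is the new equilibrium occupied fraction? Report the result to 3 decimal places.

0.606

Observed p* = 58/403 = 0.14392.
Balance c(1−p*) = e gives c = e/(1 − 0.14392) = 0.240/0.85608 = 0.28035.
New p* = 1 − e/c = 1 − 0.11040/0.28035 = 0.60621.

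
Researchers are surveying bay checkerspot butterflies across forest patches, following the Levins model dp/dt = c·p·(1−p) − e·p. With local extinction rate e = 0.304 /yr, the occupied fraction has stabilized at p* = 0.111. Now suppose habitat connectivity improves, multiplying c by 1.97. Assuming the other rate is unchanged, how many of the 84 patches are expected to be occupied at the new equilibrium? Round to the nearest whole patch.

46

Balance c(1−p*) = e gives c = e/(1 − 0.11100) = 0.304/0.88900 = 0.34196.
New p* = 1 − e/c = 1 − 0.30400/0.67366 = 0.54873.
Expected occupied = 84 × 0.54873 = 46.09 ≈ 46.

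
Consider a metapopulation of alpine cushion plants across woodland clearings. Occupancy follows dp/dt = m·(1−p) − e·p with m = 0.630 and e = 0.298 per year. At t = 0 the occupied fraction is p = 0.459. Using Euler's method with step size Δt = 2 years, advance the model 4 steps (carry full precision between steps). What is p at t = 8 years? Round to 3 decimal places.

0.561

Update rule: p ← p + [m·(1−p) − e·p]·Δt with Δt = 2.
step 1: Δp = +0.40810, p = 0.86710
step 2: Δp = -0.34933, p = 0.51777
step 3: Δp = +0.29903, p = 0.81679
step 4: Δp = -0.25597, p = 0.56083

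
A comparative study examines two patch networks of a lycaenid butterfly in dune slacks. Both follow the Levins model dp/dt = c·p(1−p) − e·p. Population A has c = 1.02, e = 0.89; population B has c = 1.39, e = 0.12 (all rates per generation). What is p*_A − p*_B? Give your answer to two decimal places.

A: p*_A = 1 − 0.89/1.02 = 0.1275.
B: p*_B = 1 − 0.12/1.39 = 0.9137.
p*_A − p*_B = 0.1275 − 0.9137 = -0.7862.

-0.79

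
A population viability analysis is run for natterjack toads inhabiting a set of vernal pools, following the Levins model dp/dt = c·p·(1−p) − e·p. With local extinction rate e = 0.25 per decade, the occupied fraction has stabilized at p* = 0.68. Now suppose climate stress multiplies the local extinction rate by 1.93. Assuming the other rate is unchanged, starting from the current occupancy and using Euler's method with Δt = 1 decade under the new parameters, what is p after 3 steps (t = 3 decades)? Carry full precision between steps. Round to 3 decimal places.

0.435

Balance c(1−p*) = e gives c = e/(1 − 0.68000) = 0.25/0.32000 = 0.78125.
Starting from p₀ = 0.68000; update p ← p + (dp/dt)·Δt with the new parameters.
p: 0.68000 → 0.52190  (Δp = -0.15810)
p: 0.52190 → 0.46502  (Δp = -0.05688)
p: 0.46502 → 0.43501  (Δp = -0.03002)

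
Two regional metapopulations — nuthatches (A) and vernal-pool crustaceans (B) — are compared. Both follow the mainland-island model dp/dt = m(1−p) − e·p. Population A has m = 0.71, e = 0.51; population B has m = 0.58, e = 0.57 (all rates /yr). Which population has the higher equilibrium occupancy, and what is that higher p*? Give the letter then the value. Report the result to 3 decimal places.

A, 0.582

A: p*_A = m/(m+e) = 0.71/1.2200 = 0.5820.
B: p*_B = 0.58/1.1500 = 0.5043.
A is higher at 0.5820.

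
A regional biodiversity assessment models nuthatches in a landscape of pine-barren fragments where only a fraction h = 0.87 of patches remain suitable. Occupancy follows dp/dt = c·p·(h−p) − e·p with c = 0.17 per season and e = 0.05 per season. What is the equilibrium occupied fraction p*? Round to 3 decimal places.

Setting dp/dt = 0 and dividing by p* gives c·(h−p*) = e.
So p* = h − e/c = 0.87 − 0.05/0.17 = 0.87 − 0.2941 = 0.5759.

0.576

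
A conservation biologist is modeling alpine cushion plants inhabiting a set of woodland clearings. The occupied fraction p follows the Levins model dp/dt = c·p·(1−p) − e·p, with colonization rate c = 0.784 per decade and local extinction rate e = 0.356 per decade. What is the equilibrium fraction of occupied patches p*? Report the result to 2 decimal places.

At equilibrium, colonization balances extinction: c·p*·(1−p*) = e·p*.
So p* = 1 − e/c = 1 − 0.356/0.784 = 1 − 0.4541 = 0.5459.

0.55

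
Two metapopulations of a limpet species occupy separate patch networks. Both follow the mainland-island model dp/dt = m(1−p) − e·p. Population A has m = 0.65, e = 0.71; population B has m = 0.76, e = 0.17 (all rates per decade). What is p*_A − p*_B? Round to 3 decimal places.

A: p*_A = m/(m+e) = 0.65/1.3600 = 0.4779.
B: p*_B = 0.76/0.9300 = 0.8172.
p*_A − p*_B = 0.4779 − 0.8172 = -0.3393.

-0.339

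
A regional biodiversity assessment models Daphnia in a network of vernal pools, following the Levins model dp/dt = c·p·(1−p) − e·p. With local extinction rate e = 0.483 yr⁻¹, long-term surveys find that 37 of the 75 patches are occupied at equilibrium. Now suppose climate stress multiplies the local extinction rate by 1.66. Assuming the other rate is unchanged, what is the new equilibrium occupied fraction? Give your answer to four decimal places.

Observed p* = 37/75 = 0.49333.
Balance c(1−p*) = e gives c = e/(1 − 0.49333) = 0.483/0.50667 = 0.95328.
New p* = 1 − e/c = 1 − 0.80178/0.95328 = 0.15892.

0.1589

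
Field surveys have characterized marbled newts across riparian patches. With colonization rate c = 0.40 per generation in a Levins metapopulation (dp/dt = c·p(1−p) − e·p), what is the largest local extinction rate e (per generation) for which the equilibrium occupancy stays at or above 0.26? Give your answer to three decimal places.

0.296

1 − e/c ≥ 0.26 ⇒ e ≤ c(1 − 0.26) = 0.40 × 0.7400.
e_max = 0.2960.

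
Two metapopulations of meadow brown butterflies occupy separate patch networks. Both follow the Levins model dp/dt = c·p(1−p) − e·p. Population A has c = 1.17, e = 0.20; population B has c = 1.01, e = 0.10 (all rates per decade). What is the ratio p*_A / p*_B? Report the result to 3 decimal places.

0.920

A: p*_A = 1 − 0.20/1.17 = 0.8291.
B: p*_B = 1 − 0.10/1.01 = 0.9010.
p*_A / p*_B = 0.8291/0.9010 = 0.9202.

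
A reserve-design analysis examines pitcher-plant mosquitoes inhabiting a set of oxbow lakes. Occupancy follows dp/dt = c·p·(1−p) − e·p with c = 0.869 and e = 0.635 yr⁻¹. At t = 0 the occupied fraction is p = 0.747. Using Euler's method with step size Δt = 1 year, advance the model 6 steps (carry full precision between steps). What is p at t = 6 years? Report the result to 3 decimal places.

0.296

Update rule: p ← p + [c·p·(1−p) − e·p]·Δt with Δt = 1.
step 1: Δp = -0.31011, p = 0.43689
step 2: Δp = -0.06364, p = 0.37325
step 3: Δp = -0.03373, p = 0.33953
step 4: Δp = -0.02073, p = 0.31880
step 5: Δp = -0.01372, p = 0.30508
step 6: Δp = -0.00949, p = 0.29559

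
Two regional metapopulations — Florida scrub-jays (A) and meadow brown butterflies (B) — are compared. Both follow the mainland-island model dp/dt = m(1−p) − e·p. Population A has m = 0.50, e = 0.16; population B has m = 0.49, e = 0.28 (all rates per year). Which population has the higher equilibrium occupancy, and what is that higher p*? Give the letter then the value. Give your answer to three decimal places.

A: p*_A = m/(m+e) = 0.50/0.6600 = 0.7576.
B: p*_B = 0.49/0.7700 = 0.6364.
A is higher at 0.7576.

A, 0.758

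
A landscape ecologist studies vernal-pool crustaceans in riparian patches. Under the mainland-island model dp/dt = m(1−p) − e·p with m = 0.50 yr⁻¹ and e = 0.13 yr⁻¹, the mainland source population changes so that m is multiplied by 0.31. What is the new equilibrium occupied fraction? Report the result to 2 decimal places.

0.54

Before: p* = 0.50/(0.50+0.13) = 0.7937.
After: m = 0.155, e = 0.13; p* = 0.155/0.2850 = 0.5439.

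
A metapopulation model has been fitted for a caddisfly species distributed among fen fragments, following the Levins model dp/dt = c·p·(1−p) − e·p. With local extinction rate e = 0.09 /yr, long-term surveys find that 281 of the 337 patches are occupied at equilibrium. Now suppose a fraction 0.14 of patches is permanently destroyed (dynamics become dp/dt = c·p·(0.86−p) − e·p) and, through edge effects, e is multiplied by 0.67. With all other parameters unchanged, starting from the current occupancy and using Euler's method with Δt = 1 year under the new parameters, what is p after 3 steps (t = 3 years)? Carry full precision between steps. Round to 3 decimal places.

Observed p* = 281/337 = 0.83383.
Balance c(1−p*) = e gives c = e/(1 − 0.83383) = 0.09/0.16617 = 0.54161.
Starting from p₀ = 0.83383; update p ← p + (dp/dt)·Δt with the new parameters.
p: 0.83383 → 0.79537  (Δp = -0.03846)
p: 0.79537 → 0.77525  (Δp = -0.02012)
p: 0.77525 → 0.76409  (Δp = -0.01116)

0.764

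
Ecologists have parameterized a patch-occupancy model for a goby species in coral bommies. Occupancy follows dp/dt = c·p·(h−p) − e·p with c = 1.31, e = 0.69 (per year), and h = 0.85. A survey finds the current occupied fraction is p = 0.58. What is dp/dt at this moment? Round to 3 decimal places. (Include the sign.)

-0.195

Colonization term: c·p·(h−p) = 1.31×0.58×0.2700 = 0.20515.
Extinction term: e·p = 0.40020.
dp/dt = 0.20515 − 0.40020 = -0.19505.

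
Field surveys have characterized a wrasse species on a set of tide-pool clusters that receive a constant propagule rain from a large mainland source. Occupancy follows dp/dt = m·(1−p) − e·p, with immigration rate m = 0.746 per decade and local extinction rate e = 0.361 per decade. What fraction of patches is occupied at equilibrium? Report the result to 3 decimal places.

0.674

Setting dp/dt = 0: m − m·p* = e·p*, so m = (m+e)·p*.
p* = m/(m+e) = 0.746/(0.746+0.361) = 0.746/1.1070 = 0.6739.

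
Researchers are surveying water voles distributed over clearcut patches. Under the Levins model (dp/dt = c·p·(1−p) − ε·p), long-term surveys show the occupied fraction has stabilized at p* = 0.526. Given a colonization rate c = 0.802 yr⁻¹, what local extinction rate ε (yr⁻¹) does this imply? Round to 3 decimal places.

At equilibrium c(1−p*) = ε.
ε = 0.802 × (1 − 0.526) = 0.802 × 0.4740 = 0.3801.

0.380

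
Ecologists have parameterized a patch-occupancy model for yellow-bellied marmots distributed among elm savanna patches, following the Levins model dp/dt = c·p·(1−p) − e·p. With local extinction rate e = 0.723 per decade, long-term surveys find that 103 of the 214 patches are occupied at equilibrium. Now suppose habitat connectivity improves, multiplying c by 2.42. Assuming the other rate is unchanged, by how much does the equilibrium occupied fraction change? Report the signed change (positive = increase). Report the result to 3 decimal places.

0.304

Observed p* = 103/214 = 0.48131.
Balance c(1−p*) = e gives c = e/(1 − 0.48131) = 0.723/0.51869 = 1.39390.
New p* = 1 − e/c = 1 − 0.72300/3.37324 = 0.78567.
Δp* = 0.78567 − 0.48131 = +0.30436.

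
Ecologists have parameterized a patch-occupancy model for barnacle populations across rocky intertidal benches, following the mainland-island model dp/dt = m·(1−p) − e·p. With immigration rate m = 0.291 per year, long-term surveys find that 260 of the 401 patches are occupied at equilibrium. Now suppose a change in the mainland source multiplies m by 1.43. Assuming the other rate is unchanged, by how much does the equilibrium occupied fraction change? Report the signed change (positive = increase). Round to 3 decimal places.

0.077

Observed p* = 260/401 = 0.64838.
Balance m(1−p*) = e·p* gives e = m(1−p*)/p* = 0.291×0.35162/0.64838 = 0.15781.
New p* = m/(m+e) = 0.41613/(0.41613+0.15781) = 0.72504.
Δp* = 0.72504 − 0.64838 = +0.07666.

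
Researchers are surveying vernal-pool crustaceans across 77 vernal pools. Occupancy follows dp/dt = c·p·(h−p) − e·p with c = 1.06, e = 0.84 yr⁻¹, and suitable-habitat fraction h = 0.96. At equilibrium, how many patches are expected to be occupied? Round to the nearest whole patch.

p* = h − e/c = 0.96 − 0.7925 = 0.1675.
Expected occupied patches = N × p* = 77 × 0.1675 = 12.90 ≈ 13.

13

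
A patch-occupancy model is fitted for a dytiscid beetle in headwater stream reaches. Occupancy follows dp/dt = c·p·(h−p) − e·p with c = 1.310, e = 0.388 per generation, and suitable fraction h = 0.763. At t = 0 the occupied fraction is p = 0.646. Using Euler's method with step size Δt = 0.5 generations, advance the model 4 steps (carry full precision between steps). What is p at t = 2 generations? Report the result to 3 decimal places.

0.495

Update rule: p ← p + [c·p·(h−p) − e·p]·Δt with Δt = 0.5.
p: 0.64600 → 0.57018  (Δp = -0.07582)
p: 0.57018 → 0.53158  (Δp = -0.03860)
p: 0.53158 → 0.50903  (Δp = -0.02255)
p: 0.50903 → 0.49496  (Δp = -0.01407)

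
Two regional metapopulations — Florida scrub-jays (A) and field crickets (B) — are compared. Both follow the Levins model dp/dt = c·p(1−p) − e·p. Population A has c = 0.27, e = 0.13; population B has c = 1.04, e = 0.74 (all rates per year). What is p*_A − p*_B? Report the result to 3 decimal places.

A: p*_A = 1 − 0.13/0.27 = 0.5185.
B: p*_B = 1 − 0.74/1.04 = 0.2885.
p*_A − p*_B = 0.5185 − 0.2885 = 0.2301.

0.230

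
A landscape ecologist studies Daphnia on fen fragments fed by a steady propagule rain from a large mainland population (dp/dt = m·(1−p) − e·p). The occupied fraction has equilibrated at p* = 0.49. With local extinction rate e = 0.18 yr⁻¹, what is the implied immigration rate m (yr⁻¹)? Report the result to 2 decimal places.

0.17

At equilibrium m(1−p*) = e·p*, so m = e·p*/(1−p*).
m = 0.18 × 0.49 / 0.5100 = 0.0882/0.5100 = 0.1729.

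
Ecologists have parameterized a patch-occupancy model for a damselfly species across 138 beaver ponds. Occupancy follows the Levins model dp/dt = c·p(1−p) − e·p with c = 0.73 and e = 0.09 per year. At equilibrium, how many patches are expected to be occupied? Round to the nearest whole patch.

p* = 1 − e/c = 1 − 0.09/0.73 = 0.8767.
Expected occupied patches = N × p* = 138 × 0.8767 = 120.99 ≈ 121.

121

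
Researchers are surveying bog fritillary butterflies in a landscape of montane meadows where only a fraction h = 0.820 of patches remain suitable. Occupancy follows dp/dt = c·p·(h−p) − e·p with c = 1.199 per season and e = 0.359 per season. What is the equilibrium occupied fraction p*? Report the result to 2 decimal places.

Setting dp/dt = 0 and dividing by p* gives c·(h−p*) = e.
So p* = h − e/c = 0.820 − 0.359/1.199 = 0.820 − 0.2994 = 0.5206.

0.52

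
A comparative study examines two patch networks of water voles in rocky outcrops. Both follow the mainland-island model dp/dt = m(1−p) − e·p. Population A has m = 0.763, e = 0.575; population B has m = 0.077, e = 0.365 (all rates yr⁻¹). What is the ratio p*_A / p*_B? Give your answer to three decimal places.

3.273

A: p*_A = m/(m+e) = 0.763/1.3380 = 0.5703.
B: p*_B = 0.077/0.4420 = 0.1742.
p*_A / p*_B = 0.5703/0.1742 = 3.2734.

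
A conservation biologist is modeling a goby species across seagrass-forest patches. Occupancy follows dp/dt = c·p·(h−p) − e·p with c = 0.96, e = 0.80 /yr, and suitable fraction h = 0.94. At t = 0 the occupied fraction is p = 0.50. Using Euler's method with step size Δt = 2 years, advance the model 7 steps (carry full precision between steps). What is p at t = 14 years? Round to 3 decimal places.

0.110

Update rule: p ← p + [c·p·(h−p) − e·p]·Δt with Δt = 2.
step 1: Δp = -0.37760, p = 0.12240
step 2: Δp = -0.00370, p = 0.11870
step 3: Δp = -0.00274, p = 0.11596
step 4: Δp = -0.00207, p = 0.11389
step 5: Δp = -0.00158, p = 0.11231
step 6: Δp = -0.00122, p = 0.11109
step 7: Δp = -0.00094, p = 0.11015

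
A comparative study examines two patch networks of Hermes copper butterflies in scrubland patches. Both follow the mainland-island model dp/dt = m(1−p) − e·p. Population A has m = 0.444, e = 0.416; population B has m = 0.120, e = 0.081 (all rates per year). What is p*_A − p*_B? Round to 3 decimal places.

-0.081

A: p*_A = m/(m+e) = 0.444/0.8600 = 0.5163.
B: p*_B = 0.120/0.2010 = 0.5970.
p*_A − p*_B = 0.5163 − 0.5970 = -0.0807.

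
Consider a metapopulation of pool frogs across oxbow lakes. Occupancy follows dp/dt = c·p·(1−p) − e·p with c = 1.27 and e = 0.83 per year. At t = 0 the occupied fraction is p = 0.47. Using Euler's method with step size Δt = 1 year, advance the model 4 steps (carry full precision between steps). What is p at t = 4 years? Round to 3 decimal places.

0.354

Update rule: p ← p + [c·p·(1−p) − e·p]·Δt with Δt = 1.
  1  |  dp/dt·Δt = -0.073743  |  p_1 = 0.396257
  2  |  dp/dt·Δt = -0.025062  |  p_2 = 0.371195
  3  |  dp/dt·Δt = -0.011662  |  p_3 = 0.359533
  4  |  dp/dt·Δt = -0.005971  |  p_4 = 0.353562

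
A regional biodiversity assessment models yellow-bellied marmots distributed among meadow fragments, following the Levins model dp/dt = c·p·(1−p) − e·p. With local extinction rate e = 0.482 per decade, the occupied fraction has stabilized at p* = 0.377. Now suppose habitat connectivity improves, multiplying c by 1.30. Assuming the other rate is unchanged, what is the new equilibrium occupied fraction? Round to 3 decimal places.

0.521

Balance c(1−p*) = e gives c = e/(1 − 0.37700) = 0.482/0.62300 = 0.77368.
New p* = 1 − e/c = 1 − 0.48200/1.00578 = 0.52077.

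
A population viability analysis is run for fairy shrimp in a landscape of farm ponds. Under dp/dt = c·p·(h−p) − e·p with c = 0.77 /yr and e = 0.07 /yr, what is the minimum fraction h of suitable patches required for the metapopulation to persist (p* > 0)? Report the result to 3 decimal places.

0.091

p* = h − e/c is positive only when h > e/c.
h_min = e/c = 0.07/0.77 = 0.0909.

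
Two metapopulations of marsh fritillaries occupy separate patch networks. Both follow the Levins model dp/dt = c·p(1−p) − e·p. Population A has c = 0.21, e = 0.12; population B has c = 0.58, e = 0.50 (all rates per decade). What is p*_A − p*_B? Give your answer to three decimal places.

A: p*_A = 1 − 0.12/0.21 = 0.4286.
B: p*_B = 1 − 0.50/0.58 = 0.1379.
p*_A − p*_B = 0.4286 − 0.1379 = 0.2906.

0.291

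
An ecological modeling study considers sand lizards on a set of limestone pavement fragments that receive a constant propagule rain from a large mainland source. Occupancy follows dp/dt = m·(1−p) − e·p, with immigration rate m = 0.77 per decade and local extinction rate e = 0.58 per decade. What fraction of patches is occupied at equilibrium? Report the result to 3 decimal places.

At equilibrium the propagule rain into empty patches balances local extinction: m(1−p*) = e·p*.
p* = m/(m+e) = 0.77/(0.77+0.58) = 0.77/1.3500 = 0.5704.

0.570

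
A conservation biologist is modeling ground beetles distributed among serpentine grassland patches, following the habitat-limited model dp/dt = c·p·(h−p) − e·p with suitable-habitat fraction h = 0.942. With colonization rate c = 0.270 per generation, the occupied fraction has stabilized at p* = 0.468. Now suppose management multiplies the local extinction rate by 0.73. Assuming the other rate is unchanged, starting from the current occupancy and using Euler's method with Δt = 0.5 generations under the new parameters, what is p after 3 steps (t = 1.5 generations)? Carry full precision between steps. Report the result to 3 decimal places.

Balance c(h−p*) = e gives e = 0.270×(0.942 − 0.46800) = 0.12798.
Starting from p₀ = 0.46800; update p ← p + (dp/dt)·Δt with the new parameters.
  1  |  dp/dt·Δt = +0.008086  |  p_1 = 0.476086
  2  |  dp/dt·Δt = +0.007706  |  p_2 = 0.483792
  3  |  dp/dt·Δt = +0.007327  |  p_3 = 0.491119

0.491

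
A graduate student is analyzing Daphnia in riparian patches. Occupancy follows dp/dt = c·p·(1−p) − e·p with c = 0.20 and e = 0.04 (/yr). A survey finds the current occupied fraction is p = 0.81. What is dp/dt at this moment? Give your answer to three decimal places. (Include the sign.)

Colonization term: c·p·(1−p) = 0.20×0.81×0.1900 = 0.03078.
Extinction term: e·p = 0.03240.
dp/dt = 0.03078 − 0.03240 = -0.00162.

-0.002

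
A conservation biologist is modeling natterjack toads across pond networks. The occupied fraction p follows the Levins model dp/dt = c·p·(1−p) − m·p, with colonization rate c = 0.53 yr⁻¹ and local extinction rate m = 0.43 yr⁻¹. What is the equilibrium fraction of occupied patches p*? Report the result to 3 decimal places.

0.189

At equilibrium, colonization balances extinction: c·p*·(1−p*) = m·p*.
So p* = 1 − m/c = 1 − 0.43/0.53 = 1 − 0.8113 = 0.1887.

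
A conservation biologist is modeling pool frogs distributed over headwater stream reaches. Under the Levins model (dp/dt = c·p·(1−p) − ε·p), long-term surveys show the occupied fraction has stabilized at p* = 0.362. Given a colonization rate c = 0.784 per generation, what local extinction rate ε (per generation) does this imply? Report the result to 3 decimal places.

0.500

At equilibrium c(1−p*) = ε.
ε = 0.784 × (1 − 0.362) = 0.784 × 0.6380 = 0.5002.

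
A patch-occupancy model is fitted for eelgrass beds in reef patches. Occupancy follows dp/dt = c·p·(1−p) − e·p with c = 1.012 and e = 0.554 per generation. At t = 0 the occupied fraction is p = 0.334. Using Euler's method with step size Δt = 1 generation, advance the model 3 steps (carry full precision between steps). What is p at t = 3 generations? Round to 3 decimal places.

Update rule: p ← p + [c·p·(1−p) − e·p]·Δt with Δt = 1.
  1  |  dp/dt·Δt = +0.040077  |  p_1 = 0.374077
  2  |  dp/dt·Δt = +0.029714  |  p_2 = 0.403792
  3  |  dp/dt·Δt = +0.019932  |  p_3 = 0.423724

0.424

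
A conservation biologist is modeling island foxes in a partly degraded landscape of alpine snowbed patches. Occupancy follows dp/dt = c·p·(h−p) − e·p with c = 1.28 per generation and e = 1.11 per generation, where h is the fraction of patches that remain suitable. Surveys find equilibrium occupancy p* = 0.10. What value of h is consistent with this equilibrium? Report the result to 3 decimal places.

0.967

At equilibrium c(h−p*) = e, so h = p* + e/c.
h = 0.10 + 1.11/1.28 = 0.10 + 0.8672 = 0.9672.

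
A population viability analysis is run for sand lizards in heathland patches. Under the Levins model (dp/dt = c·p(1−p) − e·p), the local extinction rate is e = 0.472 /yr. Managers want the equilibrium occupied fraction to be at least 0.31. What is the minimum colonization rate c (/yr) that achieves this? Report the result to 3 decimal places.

0.684

p* = 1 − e/c ≥ 0.31 requires e/c ≤ 0.6900, i.e. c ≥ e/0.6900.
c_min = 0.472/0.6900 = 0.6841.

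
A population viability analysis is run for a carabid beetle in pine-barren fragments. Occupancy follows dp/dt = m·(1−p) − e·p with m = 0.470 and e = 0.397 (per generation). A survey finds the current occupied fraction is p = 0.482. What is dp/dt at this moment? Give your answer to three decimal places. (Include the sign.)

0.052

Colonization term: m·(1−p) = 0.470×0.5180 = 0.24346.
Extinction term: e·p = 0.19135.
dp/dt = 0.24346 − 0.19135 = 0.05211.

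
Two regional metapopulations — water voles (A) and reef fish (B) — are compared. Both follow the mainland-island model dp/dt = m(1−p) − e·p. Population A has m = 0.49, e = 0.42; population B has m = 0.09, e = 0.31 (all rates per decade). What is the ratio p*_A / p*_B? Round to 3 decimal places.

2.393

A: p*_A = m/(m+e) = 0.49/0.9100 = 0.5385.
B: p*_B = 0.09/0.4000 = 0.2250.
p*_A / p*_B = 0.5385/0.2250 = 2.3932.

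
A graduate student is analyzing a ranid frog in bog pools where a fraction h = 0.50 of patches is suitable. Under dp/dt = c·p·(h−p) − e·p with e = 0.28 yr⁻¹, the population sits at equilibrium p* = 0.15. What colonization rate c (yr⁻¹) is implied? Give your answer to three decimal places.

0.800

At equilibrium c(h−p*) = e, so c = e/(h−p*).
c = 0.28/(0.50 − 0.15) = 0.28/0.3500 = 0.8000.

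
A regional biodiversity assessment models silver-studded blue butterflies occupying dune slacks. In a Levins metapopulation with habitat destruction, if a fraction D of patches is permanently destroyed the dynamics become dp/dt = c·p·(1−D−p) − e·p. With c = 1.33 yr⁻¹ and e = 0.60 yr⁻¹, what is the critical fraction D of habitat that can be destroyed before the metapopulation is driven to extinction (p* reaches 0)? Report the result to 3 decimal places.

0.549

The nontrivial equilibrium is p* = (1−D) − e/c; extinction occurs when this hits zero.
So D_crit = 1 − e/c = 1 − 0.60/1.33 = 1 − 0.4511 = 0.5489.
This equals the undisturbed p*, a classic result of Lande's extension.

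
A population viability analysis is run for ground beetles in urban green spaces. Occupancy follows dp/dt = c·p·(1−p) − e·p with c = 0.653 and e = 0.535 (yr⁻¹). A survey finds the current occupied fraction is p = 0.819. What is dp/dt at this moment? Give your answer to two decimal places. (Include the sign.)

Colonization term: c·p·(1−p) = 0.653×0.819×0.1810 = 0.09680.
Extinction term: e·p = 0.43816.
dp/dt = 0.09680 − 0.43816 = -0.34136.

-0.34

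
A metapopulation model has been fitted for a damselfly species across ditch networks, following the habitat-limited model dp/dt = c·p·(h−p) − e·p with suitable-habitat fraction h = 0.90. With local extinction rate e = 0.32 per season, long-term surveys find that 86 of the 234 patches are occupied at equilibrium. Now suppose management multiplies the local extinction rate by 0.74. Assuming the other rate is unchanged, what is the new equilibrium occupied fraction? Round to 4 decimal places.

Observed p* = 86/234 = 0.36752.
Balance c(h−p*) = e gives c = e/(0.9 − 0.36752) = 0.32/0.53248 = 0.60096.
New p* = 0.9 − e/c = 0.9 − 0.23680/0.60096 = 0.50596.

0.5060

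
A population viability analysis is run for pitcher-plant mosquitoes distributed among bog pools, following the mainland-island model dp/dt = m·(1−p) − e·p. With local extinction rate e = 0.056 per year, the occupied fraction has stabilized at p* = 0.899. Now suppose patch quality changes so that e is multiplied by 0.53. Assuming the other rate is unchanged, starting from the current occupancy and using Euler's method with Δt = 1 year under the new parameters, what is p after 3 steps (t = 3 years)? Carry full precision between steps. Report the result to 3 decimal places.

Balance m(1−p*) = e·p* gives m = e·p*/(1−p*) = 0.056×0.89900/0.10100 = 0.49846.
Starting from p₀ = 0.89900; update p ← p + (dp/dt)·Δt with the new parameters.
t = 1: p = 0.89900 + (+0.02366) = 0.92266
t = 2: p = 0.92266 + (+0.01117) = 0.93383
t = 3: p = 0.93383 + (+0.00527) = 0.93910

0.939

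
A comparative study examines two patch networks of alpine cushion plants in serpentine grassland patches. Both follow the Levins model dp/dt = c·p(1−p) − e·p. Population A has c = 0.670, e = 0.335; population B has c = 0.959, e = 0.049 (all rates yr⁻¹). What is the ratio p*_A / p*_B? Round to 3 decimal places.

0.527

A: p*_A = 1 − 0.335/0.670 = 0.5000.
B: p*_B = 1 − 0.049/0.959 = 0.9489.
p*_A / p*_B = 0.5000/0.9489 = 0.5269.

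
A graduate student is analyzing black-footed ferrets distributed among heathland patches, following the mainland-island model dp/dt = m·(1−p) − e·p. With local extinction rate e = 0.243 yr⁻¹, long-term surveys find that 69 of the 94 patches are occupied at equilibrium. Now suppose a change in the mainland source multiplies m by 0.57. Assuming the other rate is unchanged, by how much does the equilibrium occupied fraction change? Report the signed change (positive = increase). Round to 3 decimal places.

-0.123

Observed p* = 69/94 = 0.73404.
Balance m(1−p*) = e·p* gives m = e·p*/(1−p*) = 0.243×0.73404/0.26596 = 0.67067.
New p* = m/(m+e) = 0.38228/(0.38228+0.24300) = 0.61137.
Δp* = 0.61137 − 0.73404 = -0.12267.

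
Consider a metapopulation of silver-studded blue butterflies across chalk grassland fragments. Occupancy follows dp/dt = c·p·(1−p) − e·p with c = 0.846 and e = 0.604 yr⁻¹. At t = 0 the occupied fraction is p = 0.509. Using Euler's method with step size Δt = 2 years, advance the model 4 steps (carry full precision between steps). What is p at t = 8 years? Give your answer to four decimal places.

Update rule: p ← p + [c·p·(1−p) − e·p]·Δt with Δt = 2.
p: 0.50900 → 0.31699  (Δp = -0.19201)
p: 0.31699 → 0.30040  (Δp = -0.01659)
p: 0.30040 → 0.29311  (Δp = -0.00729)
p: 0.29311 → 0.28961  (Δp = -0.00350)

0.2896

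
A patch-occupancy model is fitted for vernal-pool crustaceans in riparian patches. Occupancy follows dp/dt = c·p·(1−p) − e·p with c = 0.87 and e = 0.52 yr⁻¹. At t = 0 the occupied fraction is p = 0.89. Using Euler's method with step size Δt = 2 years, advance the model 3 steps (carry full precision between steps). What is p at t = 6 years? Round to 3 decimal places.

0.268

Update rule: p ← p + [c·p·(1−p) − e·p]·Δt with Δt = 2.
t = 2: p = 0.89000 + (-0.75525) = 0.13475
t = 4: p = 0.13475 + (+0.06273) = 0.19748
t = 6: p = 0.19748 + (+0.07038) = 0.26785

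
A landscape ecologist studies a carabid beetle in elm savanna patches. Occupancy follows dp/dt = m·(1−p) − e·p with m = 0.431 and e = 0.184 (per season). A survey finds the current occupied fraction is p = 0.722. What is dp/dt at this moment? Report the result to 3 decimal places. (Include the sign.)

Colonization term: m·(1−p) = 0.431×0.2780 = 0.11982.
Extinction term: e·p = 0.13285.
dp/dt = 0.11982 − 0.13285 = -0.01303.

-0.013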